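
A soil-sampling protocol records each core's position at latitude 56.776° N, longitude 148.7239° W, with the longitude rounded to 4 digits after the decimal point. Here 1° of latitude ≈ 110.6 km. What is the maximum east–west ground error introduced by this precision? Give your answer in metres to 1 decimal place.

Rounding to 4 decimal places leaves the longitude within ±5e-05° of the true value.
At latitude 56.776° a degree of longitude spans 110600 m × cos 56.776° = 110600 × 0.5479 ≈ 60599.3 m.
Maximum E–W displacement: 5e-05 × 60599.3 = 3.02996 m.

3.0 metres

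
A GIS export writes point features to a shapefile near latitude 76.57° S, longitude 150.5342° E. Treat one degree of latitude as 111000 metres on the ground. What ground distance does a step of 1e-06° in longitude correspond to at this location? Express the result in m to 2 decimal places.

1e-06° of longitude at 76.57° is 1e-06 × 111000 × cos 76.57° ≈ 1e-06 × 25780.6 = 0.0257806 m.

0.03 m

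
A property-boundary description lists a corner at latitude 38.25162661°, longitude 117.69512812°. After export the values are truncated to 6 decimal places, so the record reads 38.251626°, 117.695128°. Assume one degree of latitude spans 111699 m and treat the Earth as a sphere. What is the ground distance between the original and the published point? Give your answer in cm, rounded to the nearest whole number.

Δlat = 38.25162661 − 38.251626 = +0.00000061°; Δlon = 117.69512812 − 117.695128 = +0.00000012°.
North–south shift: 0.00000061 × 111699 = 0.0681364 m.
E–W at 38.2516°: 0.00000012° × 111699 × cos 38.2516° = 0.00000012 × 111699 × 0.7853 ≈ 0.0105261 m.
Hypotenuse of the two orthogonal shifts: √(0.0681364² + 0.0105261²) = 0.0689447 m.
That is 0.0689447 m = 6.8945 cm.

7 cm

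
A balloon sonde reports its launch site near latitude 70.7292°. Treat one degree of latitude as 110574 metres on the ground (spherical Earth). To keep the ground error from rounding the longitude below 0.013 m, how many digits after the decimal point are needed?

7 decimal places

At 70.7292° one degree of longitude covers 110574 × cos 70.7292° ≈ 110574 × 0.3300 ≈ 36493.1 m.
Rounding to N decimal places gives at most 0.5 × 10⁻ᴺ degrees of error, i.e. 0.5 × 10⁻ᴺ × 36493.1 m.
Need 0.5 × 36493.1 × 10⁻ᴺ ≤ 0.013 → 10⁻ᴺ ≤ 7.125e-07, so N ≥ 6.15.
N = 6 would give 0.0182 m (too coarse); N = 7 gives 0.00182 m ≤ 0.013 m.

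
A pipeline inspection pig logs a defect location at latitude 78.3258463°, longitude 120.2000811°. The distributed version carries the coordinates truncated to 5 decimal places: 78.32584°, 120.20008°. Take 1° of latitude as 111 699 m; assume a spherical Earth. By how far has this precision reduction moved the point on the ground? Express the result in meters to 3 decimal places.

Δlat = 78.3258463 − 78.32584 = +0.0000063°; Δlon = 120.2000811 − 120.20008 = +0.0000011°.
N–S: 0.0000063° × 111699 m/° = 0.703704 m.
E–W at 78.3258°: 0.0000011° × 111699 × cos 78.3258° = 0.0000011 × 111699 × 0.2023 ≈ 0.024862 m.
Combined displacement = (0.703704² + 0.024862²)^½ ≈ 0.704143 m.

0.704 meters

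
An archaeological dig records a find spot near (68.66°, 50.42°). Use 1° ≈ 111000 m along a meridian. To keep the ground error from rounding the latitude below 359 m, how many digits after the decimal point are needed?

3 decimal places

One degree of latitude covers 111000 m.
With N decimal places the half-ulp bound is 0.5·10⁻ᴺ°, or 0.5·10⁻ᴺ × 111000 m on the ground.
Need 0.5 × 111000 × 10⁻ᴺ ≤ 359 → 10⁻ᴺ ≤ 6.468e-03, so N ≥ 2.19.
So 3 decimal places suffice (55.5 m); 2 would allow up to 555 m.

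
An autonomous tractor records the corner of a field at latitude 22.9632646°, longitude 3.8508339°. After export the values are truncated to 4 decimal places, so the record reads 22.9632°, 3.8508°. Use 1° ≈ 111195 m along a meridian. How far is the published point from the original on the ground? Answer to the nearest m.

The latitude changed by +0.0000646° and the longitude by +0.0000339°.
North–south shift: 0.0000646 × 111195 = 7.1832 m.
East–west at this latitude: 0.0000339° × 111195 × cos 22.9632° ≈ 0.0000339 × 102383 = 3.4708 m.
Distance: √(7.1832² + 3.4708²) ≈ 7.97777 m.

8 m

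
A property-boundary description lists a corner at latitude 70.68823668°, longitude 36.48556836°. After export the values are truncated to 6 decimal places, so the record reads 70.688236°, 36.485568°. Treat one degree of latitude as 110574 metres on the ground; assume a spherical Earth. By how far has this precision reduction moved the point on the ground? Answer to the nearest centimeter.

The latitude changed by +0.00000068° and the longitude by +0.00000036°.
North–south shift: 0.00000068 × 110574 = 0.0751903 m.
East–west at this latitude: 0.00000036° × 110574 × cos 70.6882° ≈ 0.00000036 × 36567.7 = 0.0131644 m.
Distance: √(0.0751903² + 0.0131644²) ≈ 0.076334 m.
That is 0.076334 m = 7.6334 cm.

8 centimeters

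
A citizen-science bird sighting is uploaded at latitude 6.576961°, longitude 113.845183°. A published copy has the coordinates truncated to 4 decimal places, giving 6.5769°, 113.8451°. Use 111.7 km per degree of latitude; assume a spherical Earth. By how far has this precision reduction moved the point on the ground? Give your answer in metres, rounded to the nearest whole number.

11 metres

Δlat = 6.576961 − 6.5769 = +0.000061°; Δlon = 113.845183 − 113.8451 = +0.000083°.
N–S: 0.000061° × 111700 m/° = 6.8137 m.
East–west at this latitude: 0.000083° × 111700 × cos 6.5769° ≈ 0.000083 × 110965 = 9.21009 m.
Combined displacement = (6.8137² + 9.21009²)^½ ≈ 11.4565 m.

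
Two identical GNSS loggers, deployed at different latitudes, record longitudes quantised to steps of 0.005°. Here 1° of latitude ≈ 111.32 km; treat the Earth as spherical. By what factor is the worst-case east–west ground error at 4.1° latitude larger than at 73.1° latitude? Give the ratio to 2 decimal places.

With a 0.005° grid the true value lies within half a step, ±0.005°/2 = ±0.0025°, of the stored one.
Error at 4.1° = 0.0025° × 111320 × cos 4.1° ≈ 278.3 × 0.9974 = 277.59 m.
At 73.1°: 0.0025° × 111320 × cos 73.1° = 0.0025 × 111320 × 0.2907 ≈ 80.902 m.
Ratio: 277.59 / 80.902 = cos 4.1° / cos 73.1° ≈ 3.4311.

3.43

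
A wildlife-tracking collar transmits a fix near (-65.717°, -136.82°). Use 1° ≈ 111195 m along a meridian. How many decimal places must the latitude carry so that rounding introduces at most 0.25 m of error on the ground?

6 decimal places

One degree of latitude covers 111195 m.
Rounding to N decimal places gives at most 0.5 × 10⁻ᴺ degrees of error, i.e. 0.5 × 10⁻ᴺ × 111195 m.
Setting 55597.5 × 10⁻ᴺ ≤ 0.25 gives 10ᴺ ≥ 2.224e+05, i.e. N ≥ 5.35.
So 6 decimal places suffice (0.0556 m); 5 would allow up to 0.556 m.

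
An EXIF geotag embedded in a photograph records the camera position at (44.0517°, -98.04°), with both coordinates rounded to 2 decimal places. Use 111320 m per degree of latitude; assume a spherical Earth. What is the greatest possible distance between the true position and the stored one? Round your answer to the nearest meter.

685 meters

Rounding to 2 decimal places leaves each coordinate within ±0.005° of the true value.
North–south component: 0.005° × 111320 = 556.6 m.
E–W at 44.0517°: 0.005° × 111320 × cos 44.0517° = 0.005 × 111320 × 0.7187 ≈ 400.035 m.
Combining orthogonally: (556.6² + 400.035²)^½ ≈ 685.443 m.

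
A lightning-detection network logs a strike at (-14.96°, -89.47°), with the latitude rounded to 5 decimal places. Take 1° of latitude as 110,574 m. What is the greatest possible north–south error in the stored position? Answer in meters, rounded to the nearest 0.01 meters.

Rounding to 5 decimal places leaves the latitude within ±5e-06° of the true value.
Along the meridian that is 5e-06° × 110574 m/° = 0.55287 m.

0.55 meters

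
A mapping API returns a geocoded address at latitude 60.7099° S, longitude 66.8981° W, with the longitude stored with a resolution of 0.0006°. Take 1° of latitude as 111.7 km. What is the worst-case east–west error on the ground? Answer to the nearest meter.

16 meters

With a 0.0006° grid the true value lies within half a step, ±0.0006°/2 = ±0.0003°, of the stored one.
Parallels shrink by cos φ, so at 60.7099° a degree of longitude is 111700 × 0.4892 ≈ 54647.2 m.
East–west error: 0.0003° × 54647.2 m/° ≈ 16.3942 m.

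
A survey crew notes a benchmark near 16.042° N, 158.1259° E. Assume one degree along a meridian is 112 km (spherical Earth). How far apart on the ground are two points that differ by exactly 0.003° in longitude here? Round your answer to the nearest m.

0.003° of longitude at 16.042° is 0.003 × 112000 × cos 16.042° ≈ 0.003 × 107639 = 322.916 m.

323 m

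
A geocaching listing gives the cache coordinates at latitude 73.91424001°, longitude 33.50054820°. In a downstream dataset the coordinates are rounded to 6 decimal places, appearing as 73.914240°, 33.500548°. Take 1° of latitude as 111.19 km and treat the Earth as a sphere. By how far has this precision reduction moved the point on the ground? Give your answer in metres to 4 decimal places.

0.0063 metres

The latitude changed by +0.00000001° and the longitude by +0.00000020°.
N–S: 0.00000001° × 111190 m/° = 0.0011119 m.
East–west at this latitude: 0.00000020° × 111190 × cos 73.9142° ≈ 0.00000020 × 30808.1 = 0.00616161 m.
Hypotenuse of the two orthogonal shifts: √(0.0011119² + 0.00616161²) = 0.00626113 m.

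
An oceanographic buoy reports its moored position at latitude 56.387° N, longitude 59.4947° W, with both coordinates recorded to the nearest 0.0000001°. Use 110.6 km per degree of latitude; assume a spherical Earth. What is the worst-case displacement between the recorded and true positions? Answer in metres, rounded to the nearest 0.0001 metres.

0.0063 metres

Rounding to 7 decimal places leaves each coordinate within ±5e-08° of the true value.
North–south component: 5e-08° × 110600 = 0.00553 m.
East–west component at 56.387°: 5e-08° × 110600 × cos 56.387° ≈ 5e-08 × 61226 ≈ 0.0030613 m.
Combining orthogonally: (0.00553² + 0.0030613²)^½ ≈ 0.0063208 m.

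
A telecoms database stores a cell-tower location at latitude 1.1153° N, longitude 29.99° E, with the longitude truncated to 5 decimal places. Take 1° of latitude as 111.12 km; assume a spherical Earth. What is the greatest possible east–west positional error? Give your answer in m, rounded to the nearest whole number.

1 m

Truncating at 5 decimal places can drop up to a full unit in the last place, so the longitude may be off by as much as 1e-05°.
Parallels shrink by cos φ, so at 1.1153° a degree of longitude is 111120 × 0.9998 ≈ 111099 m.
So at most 1e-05° × 111099 ≈ 1.11099 m east–west.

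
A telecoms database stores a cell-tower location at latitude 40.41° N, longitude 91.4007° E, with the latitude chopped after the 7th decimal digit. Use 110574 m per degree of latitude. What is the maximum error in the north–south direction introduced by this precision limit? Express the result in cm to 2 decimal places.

Truncating at 7 decimal places can drop up to a full unit in the last place, so the latitude may be off by as much as 1e-07°.
North–south distance: 1e-07° × 110574 m/° = 0.0110574 m.
That is 0.0110574 m = 1.1057 cm.

1.11 cm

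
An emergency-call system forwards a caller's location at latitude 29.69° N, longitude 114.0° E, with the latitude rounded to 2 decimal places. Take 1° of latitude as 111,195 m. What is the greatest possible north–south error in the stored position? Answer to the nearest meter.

Rounding to 2 decimal places leaves the latitude within ±0.005° of the true value.
So the N–S error is at most 0.005 × 111195 = 555.975 m.

556 meters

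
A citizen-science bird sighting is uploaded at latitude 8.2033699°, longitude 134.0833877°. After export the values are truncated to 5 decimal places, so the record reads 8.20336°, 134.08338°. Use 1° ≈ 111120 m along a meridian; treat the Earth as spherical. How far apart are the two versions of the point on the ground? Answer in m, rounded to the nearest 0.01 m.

1.39 m

Δlat = 8.2033699 − 8.20336 = +0.0000099°; Δlon = 134.0833877 − 134.08338 = +0.0000077°.
North–south shift: 0.0000099 × 111120 = 1.10009 m.
East–west at this latitude: 0.0000077° × 111120 × cos 8.20336° ≈ 0.0000077 × 109983 = 0.846869 m.
Hypotenuse of the two orthogonal shifts: √(1.10009² + 0.846869²) = 1.3883 m.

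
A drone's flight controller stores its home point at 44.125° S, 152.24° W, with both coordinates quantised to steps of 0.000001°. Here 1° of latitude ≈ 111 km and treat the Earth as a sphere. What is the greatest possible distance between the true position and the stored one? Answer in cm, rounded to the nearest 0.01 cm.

6.83 cm

With a 0.000001° grid the true value lies within half a step, ±0.000001°/2 = ±5e-07°, of the stored one.
Latitude error → 5e-07 × 111000 = 0.0555 m along the meridian.
Longitude error → 5e-07 × 111000 × cos 44.125° = 5e-07 × 111000 × 0.7178 ≈ 0.0398392 m.
The two errors are perpendicular, so the maximum displacement is √(0.0555² + 0.0398392²) ≈ 0.0683184 m.
That is 0.0683184 m = 6.8318 cm.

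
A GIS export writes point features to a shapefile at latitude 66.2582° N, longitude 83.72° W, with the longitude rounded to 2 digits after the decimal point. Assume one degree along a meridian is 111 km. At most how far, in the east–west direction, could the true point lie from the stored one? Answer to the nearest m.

Rounding to 2 decimal places leaves the longitude within ±0.005° of the true value.
At latitude 66.2582° a degree of longitude spans 111000 m × cos 66.2582° = 111000 × 0.4026 ≈ 44690.3 m.
Maximum E–W displacement: 0.005 × 44690.3 = 223.452 m.

223 m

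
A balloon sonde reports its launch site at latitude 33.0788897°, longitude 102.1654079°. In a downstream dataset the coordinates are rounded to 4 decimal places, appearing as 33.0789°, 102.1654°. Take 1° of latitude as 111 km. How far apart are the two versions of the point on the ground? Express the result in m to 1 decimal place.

1.4 m

The latitude changed by -0.0000103° and the longitude by +0.0000079°.
North–south shift: -0.0000103 × 111000 = -1.1433 m.
E–W at 33.0789°: 0.0000079° × 111000 × cos 33.0789° = 0.0000079 × 111000 × 0.8379 ≈ 0.734772 m.
Hypotenuse of the two orthogonal shifts: √(1.1433² + 0.734772²) = 1.35905 m.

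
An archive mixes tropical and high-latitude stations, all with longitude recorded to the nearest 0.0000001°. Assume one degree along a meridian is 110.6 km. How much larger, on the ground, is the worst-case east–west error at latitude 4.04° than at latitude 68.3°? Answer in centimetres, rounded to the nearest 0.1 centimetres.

Rounding to 7 decimal places leaves the longitude within ±5e-08° of the true value.
Error at 4.04° = 5e-08° × 110600 × cos 4.04° ≈ 0.00553 × 0.9975 = 0.0055163 m.
At 68.3°: 5e-08° × 110600 × cos 68.3° = 5e-08 × 110600 × 0.3697 ≈ 0.0020447 m.
Difference: 0.0055163 − 0.0020447 = 0.0034716 m.
That is 0.00347156 m = 0.34716 cm.

0.3 centimetres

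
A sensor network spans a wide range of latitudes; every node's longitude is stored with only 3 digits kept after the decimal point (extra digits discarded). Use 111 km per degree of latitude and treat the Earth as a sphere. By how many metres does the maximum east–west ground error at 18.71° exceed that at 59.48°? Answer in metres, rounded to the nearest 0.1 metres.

Truncating at 3 decimal places can drop up to a full unit in the last place, so the longitude may be off by as much as 0.001°.
At 18.71°: 0.001° × 111000 × cos 18.71° = 0.001 × 111000 × 0.9472 ≈ 105.13 m.
Error at 59.48° = 0.001° × 111000 × cos 59.48° ≈ 111 × 0.5078 = 56.37 m.
So the lower-latitude error exceeds the higher by 105.13 − 56.37 = 48.764 m.

48.8 metres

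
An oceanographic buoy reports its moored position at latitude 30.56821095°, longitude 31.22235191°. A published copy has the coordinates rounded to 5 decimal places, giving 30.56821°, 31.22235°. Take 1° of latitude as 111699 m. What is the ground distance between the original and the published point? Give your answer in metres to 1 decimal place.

Δlat = 30.56821095 − 30.56821 = +0.00000095°; Δlon = 31.22235191 − 31.22235 = +0.00000191°.
N–S: 0.00000095° × 111699 m/° = 0.106114 m.
E–W at 30.5682°: 0.00000191° × 111699 × cos 30.5682° = 0.00000191 × 111699 × 0.8610 ≈ 0.183695 m.
Combined displacement = (0.106114² + 0.183695²)^½ ≈ 0.212142 m.

0.2 metres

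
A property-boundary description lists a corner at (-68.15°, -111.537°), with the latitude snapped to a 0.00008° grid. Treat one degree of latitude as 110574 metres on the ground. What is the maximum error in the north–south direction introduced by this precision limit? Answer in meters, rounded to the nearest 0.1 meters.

With a 0.00008° grid the true value lies within half a step, ±0.00008°/2 = ±4e-05°, of the stored one.
Along the meridian that is 4e-05° × 110574 m/° = 4.42296 m.

4.4 meters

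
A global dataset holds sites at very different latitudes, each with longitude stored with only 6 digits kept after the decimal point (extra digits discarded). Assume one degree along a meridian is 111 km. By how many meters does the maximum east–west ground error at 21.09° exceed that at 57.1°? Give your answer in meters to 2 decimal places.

Truncating at 6 decimal places can drop up to a full unit in the last place, so the longitude may be off by as much as 1e-06°.
At 21.09°: 1e-06° × 111000 × cos 21.09° = 1e-06 × 111000 × 0.9330 ≈ 0.10356 m.
At 57.1°: 1e-06° × 111000 × cos 57.1° = 1e-06 × 111000 × 0.5432 ≈ 0.060292 m.
Difference: 0.10356 − 0.060292 = 0.043272 m.

0.04 meters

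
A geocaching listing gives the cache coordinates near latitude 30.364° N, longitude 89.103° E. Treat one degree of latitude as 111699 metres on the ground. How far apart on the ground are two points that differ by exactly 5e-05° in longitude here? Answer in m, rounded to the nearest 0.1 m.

5e-05° of longitude at 30.364° is 5e-05 × 111699 × cos 30.364° ≈ 5e-05 × 96377.4 = 4.81887 m.

4.8 m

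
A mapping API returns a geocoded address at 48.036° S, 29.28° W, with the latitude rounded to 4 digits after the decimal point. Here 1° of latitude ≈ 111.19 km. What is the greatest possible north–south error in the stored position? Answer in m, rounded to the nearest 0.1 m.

5.6 m

Rounding to 4 decimal places leaves the latitude within ±5e-05° of the true value.
North–south distance: 5e-05° × 111190 m/° = 5.5595 m.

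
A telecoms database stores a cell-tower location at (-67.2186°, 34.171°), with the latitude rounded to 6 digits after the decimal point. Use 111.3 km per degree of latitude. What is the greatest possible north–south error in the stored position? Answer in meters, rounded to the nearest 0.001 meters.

Rounding to 6 decimal places leaves the latitude within ±5e-07° of the true value.
So the N–S error is at most 5e-07 × 111300 = 0.05565 m.

0.056 meters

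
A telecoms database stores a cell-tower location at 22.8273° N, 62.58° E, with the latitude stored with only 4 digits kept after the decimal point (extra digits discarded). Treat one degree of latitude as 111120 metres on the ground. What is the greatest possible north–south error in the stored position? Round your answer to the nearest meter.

Truncating at 4 decimal places can drop up to a full unit in the last place, so the latitude may be off by as much as 0.0001°.
So the N–S error is at most 0.0001 × 111120 = 11.112 m.

11 meters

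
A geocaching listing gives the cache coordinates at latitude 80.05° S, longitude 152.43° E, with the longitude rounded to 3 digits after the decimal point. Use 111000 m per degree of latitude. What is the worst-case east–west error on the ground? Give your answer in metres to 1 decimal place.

9.6 metres

Rounding to 3 decimal places leaves the longitude within ±0.0005° of the true value.
At latitude 80.05° a degree of longitude spans 111000 m × cos 80.05° = 111000 × 0.1728 ≈ 19179.5 m.
East–west error: 0.0005° × 19179.5 m/° ≈ 9.58977 m.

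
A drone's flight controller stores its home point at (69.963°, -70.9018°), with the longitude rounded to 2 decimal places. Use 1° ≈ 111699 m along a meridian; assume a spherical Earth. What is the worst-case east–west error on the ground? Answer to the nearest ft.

Rounding to 2 decimal places leaves the longitude within ±0.005° of the true value.
Parallels shrink by cos φ, so at 69.963° a degree of longitude is 111699 × 0.3426 ≈ 38271.1 m.
So at most 0.005° × 38271.1 ≈ 191.355 m east–west.
Converting: 191.355 m × 3.2808 ft/m ≈ 627.81 ft.

628 ft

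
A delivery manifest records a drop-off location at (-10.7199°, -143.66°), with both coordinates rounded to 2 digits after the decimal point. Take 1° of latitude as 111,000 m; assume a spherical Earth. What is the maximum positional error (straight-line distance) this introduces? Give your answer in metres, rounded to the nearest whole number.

778 metres

Rounding to 2 decimal places leaves each coordinate within ±0.005° of the true value.
N–S: 0.005° × 111000 m/° = 555 m.
East–west component at 10.7199°: 0.005° × 111000 × cos 10.7199° ≈ 0.005 × 109063 ≈ 545.314 m.
Worst case both components are at the extreme and orthogonal: √(555² + 545.314²) ≈ 778.07 m.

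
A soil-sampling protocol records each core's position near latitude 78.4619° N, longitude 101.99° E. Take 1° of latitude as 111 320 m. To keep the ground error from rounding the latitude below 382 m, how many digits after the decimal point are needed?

3 decimal places

One degree of latitude covers 111320 m.
Rounding to N decimal places gives at most 0.5 × 10⁻ᴺ degrees of error, i.e. 0.5 × 10⁻ᴺ × 111320 m.
Setting 55660 × 10⁻ᴺ ≤ 382 gives 10ᴺ ≥ 145.7, i.e. N ≥ 2.16.
At 2 places the error can reach 557 m, but 3 places keeps it to 55.7 m.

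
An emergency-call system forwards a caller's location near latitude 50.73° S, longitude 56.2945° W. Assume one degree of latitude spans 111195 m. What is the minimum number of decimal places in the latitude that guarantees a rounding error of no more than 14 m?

One degree of latitude covers 111195 m.
Rounding to N decimal places gives at most 0.5 × 10⁻ᴺ degrees of error, i.e. 0.5 × 10⁻ᴺ × 111195 m.
Need 0.5 × 111195 × 10⁻ᴺ ≤ 14 → 10⁻ᴺ ≤ 2.518e-04, so N ≥ 3.60.
N = 3 would give 55.6 m (too coarse); N = 4 gives 5.56 m ≤ 14 m.

4 decimal places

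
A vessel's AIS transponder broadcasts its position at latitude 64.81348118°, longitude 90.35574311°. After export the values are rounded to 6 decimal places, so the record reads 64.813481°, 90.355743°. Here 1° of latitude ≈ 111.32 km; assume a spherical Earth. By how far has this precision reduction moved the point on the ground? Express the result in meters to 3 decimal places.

0.021 meters

Δlat = 64.81348118 − 64.813481 = +0.00000018°; Δlon = 90.35574311 − 90.355743 = +0.00000011°.
North–south shift: 0.00000018 × 111320 = 0.0200376 m.
E–W at 64.8135°: 0.00000011° × 111320 × cos 64.8135° = 0.00000011 × 111320 × 0.4256 ≈ 0.00521115 m.
Hypotenuse of the two orthogonal shifts: √(0.0200376² + 0.00521115²) = 0.0207041 m.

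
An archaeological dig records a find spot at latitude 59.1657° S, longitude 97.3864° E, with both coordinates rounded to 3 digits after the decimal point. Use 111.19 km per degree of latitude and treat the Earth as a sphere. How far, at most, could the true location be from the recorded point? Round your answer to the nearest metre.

Rounding to 3 decimal places leaves each coordinate within ±0.0005° of the true value.
N–S: 0.0005° × 111190 m/° = 55.595 m.
Longitude error → 0.0005 × 111190 × cos 59.1657° = 0.0005 × 111190 × 0.5126 ≈ 28.4956 m.
Combining orthogonally: (55.595² + 28.4956²)^½ ≈ 62.4724 m.

62 metres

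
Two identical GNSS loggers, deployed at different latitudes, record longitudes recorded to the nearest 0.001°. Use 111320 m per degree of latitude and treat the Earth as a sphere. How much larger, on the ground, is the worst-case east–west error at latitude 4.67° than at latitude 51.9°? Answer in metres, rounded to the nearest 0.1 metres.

Rounding to 3 decimal places leaves the longitude within ±0.0005° of the true value.
Error at 4.67° = 0.0005° × 111320 × cos 4.67° ≈ 55.66 × 0.9967 = 55.475 m.
At 51.9°: 0.0005° × 111320 × cos 51.9° = 0.0005 × 111320 × 0.6170 ≈ 34.344 m.
Difference: 55.475 − 34.344 = 21.131 m.

21.1 metres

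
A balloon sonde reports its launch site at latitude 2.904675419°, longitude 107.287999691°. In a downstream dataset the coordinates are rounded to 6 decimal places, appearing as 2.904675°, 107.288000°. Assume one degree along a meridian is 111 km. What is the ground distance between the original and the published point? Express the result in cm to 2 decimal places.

5.78 cm

The latitude changed by +0.000000419° and the longitude by -0.000000309°.
North–south shift: 0.000000419 × 111000 = 0.046509 m.
E–W at 2.90468°: -0.000000309° × 111000 × cos 2.90468° = -0.000000309 × 111000 × 0.9987 ≈ -0.0342549 m.
Combined displacement = (0.046509² + 0.0342549²)^½ ≈ 0.0577623 m.
That is 0.0577623 m = 5.7762 cm.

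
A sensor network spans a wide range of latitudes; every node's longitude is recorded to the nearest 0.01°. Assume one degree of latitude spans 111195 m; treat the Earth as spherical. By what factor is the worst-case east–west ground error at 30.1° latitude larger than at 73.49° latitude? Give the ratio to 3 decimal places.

3.044

Rounding to 2 decimal places leaves the longitude within ±0.005° of the true value.
At 30.1°: 0.005° × 111195 × cos 30.1° = 0.005 × 111195 × 0.8652 ≈ 481 m.
Error at 73.49° = 0.005° × 111195 × cos 73.49° ≈ 555.98 × 0.2842 = 158 m.
Ratio: 481 / 158 = cos 30.1° / cos 73.49° ≈ 3.0443.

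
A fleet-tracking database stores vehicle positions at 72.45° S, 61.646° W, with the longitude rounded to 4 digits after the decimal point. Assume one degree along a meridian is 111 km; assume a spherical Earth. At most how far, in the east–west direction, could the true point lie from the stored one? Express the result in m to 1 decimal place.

Rounding to 4 decimal places leaves the longitude within ±5e-05° of the true value.
Parallels shrink by cos φ, so at 72.45° a degree of longitude is 111000 × 0.3015 ≈ 33470.7 m.
So at most 5e-05° × 33470.7 ≈ 1.67354 m east–west.

1.7 m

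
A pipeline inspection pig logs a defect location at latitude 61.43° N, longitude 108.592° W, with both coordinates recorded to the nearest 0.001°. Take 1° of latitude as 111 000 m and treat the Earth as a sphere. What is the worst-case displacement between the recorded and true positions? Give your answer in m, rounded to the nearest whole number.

Rounding to 3 decimal places leaves each coordinate within ±0.0005° of the true value.
North–south component: 0.0005° × 111000 = 55.5 m.
Longitude error → 0.0005 × 111000 × cos 61.43° = 0.0005 × 111000 × 0.4782 ≈ 26.5419 m.
Combining orthogonally: (55.5² + 26.5419²)^½ ≈ 61.5201 m.

62 m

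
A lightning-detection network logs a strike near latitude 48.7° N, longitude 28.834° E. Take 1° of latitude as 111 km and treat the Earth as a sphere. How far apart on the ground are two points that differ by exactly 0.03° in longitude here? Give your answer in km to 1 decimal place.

2.2 km

At 48.7° a degree of longitude is 111000 × cos 48.7° ≈ 73260.2 m, so 0.03° corresponds to 2197.81 m.
That is 2197.81 m = 2.1978 km.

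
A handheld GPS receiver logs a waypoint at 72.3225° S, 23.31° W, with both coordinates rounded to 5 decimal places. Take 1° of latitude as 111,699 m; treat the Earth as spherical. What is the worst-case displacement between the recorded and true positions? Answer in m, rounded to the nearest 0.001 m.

0.584 m

Rounding to 5 decimal places leaves each coordinate within ±5e-06° of the true value.
North–south component: 5e-06° × 111699 = 0.558495 m.
E–W at 72.3225°: 5e-06° × 111699 × cos 72.3225° = 5e-06 × 111699 × 0.3037 ≈ 0.169592 m.
The two errors are perpendicular, so the maximum displacement is √(0.558495² + 0.169592²) ≈ 0.583676 m.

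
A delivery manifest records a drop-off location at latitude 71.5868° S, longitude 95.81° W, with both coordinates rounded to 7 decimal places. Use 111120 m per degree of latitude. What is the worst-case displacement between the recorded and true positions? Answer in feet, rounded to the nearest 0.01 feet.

Rounding to 7 decimal places leaves each coordinate within ±5e-08° of the true value.
North–south component: 5e-08° × 111120 = 0.005556 m.
E–W at 71.5868°: 5e-08° × 111120 × cos 71.5868° = 5e-08 × 111120 × 0.3159 ≈ 0.00175496 m.
Worst case both components are at the extreme and orthogonal: √(0.005556² + 0.00175496²) ≈ 0.00582658 m.
Converting: 0.00582658 m × 3.2808 ft/m ≈ 0.019116 ft.

0.02 feet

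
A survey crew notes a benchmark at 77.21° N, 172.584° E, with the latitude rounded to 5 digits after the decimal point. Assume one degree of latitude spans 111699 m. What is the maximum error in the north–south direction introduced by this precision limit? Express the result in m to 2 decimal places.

0.56 m

Rounding to 5 decimal places leaves the latitude within ±5e-06° of the true value.
North–south distance: 5e-06° × 111699 m/° = 0.558495 m.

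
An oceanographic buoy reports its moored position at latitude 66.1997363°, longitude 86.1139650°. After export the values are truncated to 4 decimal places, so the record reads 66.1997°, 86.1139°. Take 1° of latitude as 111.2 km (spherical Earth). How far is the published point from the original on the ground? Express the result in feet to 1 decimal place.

16.3 feet

Δlat = 66.1997363 − 66.1997 = +0.0000363°; Δlon = 86.1139650 − 86.1139 = +0.0000650°.
North–south shift: 0.0000363 × 111200 = 4.03656 m.
East–west at this latitude: 0.0000650° × 111200 × cos 66.1997° ≈ 0.0000650 × 44874.8 = 2.91686 m.
Hypotenuse of the two orthogonal shifts: √(4.03656² + 2.91686²) = 4.98015 m.
In feet: 4.98015 m ÷ 0.3048 ≈ 16.339 ft.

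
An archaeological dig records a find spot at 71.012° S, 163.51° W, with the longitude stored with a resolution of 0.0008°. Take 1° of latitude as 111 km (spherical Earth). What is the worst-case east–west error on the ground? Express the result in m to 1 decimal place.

14.4 m

With a 0.0008° grid the true value lies within half a step, ±0.0008°/2 = ±0.0004°, of the stored one.
Parallels shrink by cos φ, so at 71.012° a degree of longitude is 111000 × 0.3254 ≈ 36116.1 m.
Maximum E–W displacement: 0.0004 × 36116.1 = 14.4464 m.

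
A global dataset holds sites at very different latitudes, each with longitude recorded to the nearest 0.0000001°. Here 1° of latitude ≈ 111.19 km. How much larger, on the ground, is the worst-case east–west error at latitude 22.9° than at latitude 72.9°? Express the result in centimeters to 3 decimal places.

0.349 centimeters

Rounding to 7 decimal places leaves the longitude within ±5e-08° of the true value.
At 22.9°: 5e-08° × 111190 × cos 22.9° = 5e-08 × 111190 × 0.9212 ≈ 0.0051213 m.
At 72.9°: 5e-08° × 111190 × cos 72.9° = 5e-08 × 111190 × 0.2940 ≈ 0.0016347 m.
Difference: 0.0051213 − 0.0016347 = 0.0034866 m.
That is 0.00348661 m = 0.34866 cm.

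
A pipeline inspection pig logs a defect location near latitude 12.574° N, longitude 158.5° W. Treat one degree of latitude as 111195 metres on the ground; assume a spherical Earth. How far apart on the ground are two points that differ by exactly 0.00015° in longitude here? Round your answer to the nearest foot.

53 feet

0.00015° of longitude at 12.574° is 0.00015 × 111195 × cos 12.574° ≈ 0.00015 × 108528 = 16.2792 m.
In feet: 16.2792 m ÷ 0.3048 ≈ 53.409 ft.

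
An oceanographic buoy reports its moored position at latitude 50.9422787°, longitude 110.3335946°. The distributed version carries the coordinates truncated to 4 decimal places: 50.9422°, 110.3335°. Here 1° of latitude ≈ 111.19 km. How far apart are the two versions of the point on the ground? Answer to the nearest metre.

Δlat = 50.9422787 − 50.9422 = +0.0000787°; Δlon = 110.3335946 − 110.3335 = +0.0000946°.
N–S: 0.0000787° × 111190 m/° = 8.75065 m.
E–W at 50.9422°: 0.0000946° × 111190 × cos 50.9422° = 0.0000946 × 111190 × 0.6301 ≈ 6.6278 m.
Hypotenuse of the two orthogonal shifts: √(8.75065² + 6.6278²) = 10.9773 m.

11 metres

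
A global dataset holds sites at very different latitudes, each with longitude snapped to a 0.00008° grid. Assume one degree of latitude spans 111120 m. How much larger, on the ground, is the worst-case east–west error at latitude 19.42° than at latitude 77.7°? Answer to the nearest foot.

11 feet

With a 0.00008° grid the true value lies within half a step, ±0.00008°/2 = ±4e-05°, of the stored one.
Error at 19.42° = 4e-05° × 111120 × cos 19.42° ≈ 4.4448 × 0.9431 = 4.1919 m.
At 77.7°: 4e-05° × 111120 × cos 77.7° = 4e-05 × 111120 × 0.2130 ≈ 0.94688 m.
So the lower-latitude error exceeds the higher by 4.1919 − 0.94688 = 3.245 m.
Converting: 3.24504 m × 3.2808 ft/m ≈ 10.646 ft.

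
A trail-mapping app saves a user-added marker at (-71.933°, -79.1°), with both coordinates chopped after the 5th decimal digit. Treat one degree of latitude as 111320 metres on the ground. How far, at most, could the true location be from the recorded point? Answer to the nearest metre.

1 metres

Truncating at 5 decimal places can drop up to a full unit in the last place, so each coordinate may be off by as much as 1e-05°.
Latitude error → 1e-05 × 111320 = 1.1132 m along the meridian.
East–west component at 71.933°: 1e-05° × 111320 × cos 71.933° ≈ 1e-05 × 34523.6 ≈ 0.345236 m.
Combining orthogonally: (1.1132² + 0.345236²)^½ ≈ 1.1655 m.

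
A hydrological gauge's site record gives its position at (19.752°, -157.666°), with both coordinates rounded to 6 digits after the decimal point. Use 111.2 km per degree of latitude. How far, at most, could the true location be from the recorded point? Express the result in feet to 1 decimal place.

0.3 feet

Rounding to 6 decimal places leaves each coordinate within ±5e-07° of the true value.
Latitude error → 5e-07 × 111200 = 0.0556 m along the meridian.
East–west component at 19.752°: 5e-07° × 111200 × cos 19.752° ≈ 5e-07 × 104657 ≈ 0.0523287 m.
Worst case both components are at the extreme and orthogonal: √(0.0556² + 0.0523287²) ≈ 0.0763522 m.
Converting: 0.0763522 m × 3.2808 ft/m ≈ 0.2505 ft.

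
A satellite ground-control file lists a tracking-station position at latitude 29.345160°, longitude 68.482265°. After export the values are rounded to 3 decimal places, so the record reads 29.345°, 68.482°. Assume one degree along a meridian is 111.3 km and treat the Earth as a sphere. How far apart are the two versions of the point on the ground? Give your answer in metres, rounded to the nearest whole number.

31 metres

Δlat = 29.345160 − 29.345 = +0.000160°; Δlon = 68.482265 − 68.482 = +0.000265°.
N–S: 0.000160° × 111300 m/° = 17.808 m.
E–W at 29.345°: 0.000265° × 111300 × cos 29.345° = 0.000265 × 111300 × 0.8717 ≈ 25.7099 m.
Hypotenuse of the two orthogonal shifts: √(17.808² + 25.7099²) = 31.275 m.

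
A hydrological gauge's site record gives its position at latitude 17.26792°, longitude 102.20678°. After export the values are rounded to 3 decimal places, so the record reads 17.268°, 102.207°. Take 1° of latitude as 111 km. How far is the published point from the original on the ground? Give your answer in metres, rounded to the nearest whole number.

25 metres

Δlat = 17.26792 − 17.268 = -0.00008°; Δlon = 102.20678 − 102.207 = -0.00022°.
North–south shift: -0.00008 × 111000 = -8.88 m.
E–W at 17.268°: -0.00022° × 111000 × cos 17.268° = -0.00022 × 111000 × 0.9549 ≈ -23.3193 m.
Combined displacement = (8.88² + 23.3193²)^½ ≈ 24.9528 m.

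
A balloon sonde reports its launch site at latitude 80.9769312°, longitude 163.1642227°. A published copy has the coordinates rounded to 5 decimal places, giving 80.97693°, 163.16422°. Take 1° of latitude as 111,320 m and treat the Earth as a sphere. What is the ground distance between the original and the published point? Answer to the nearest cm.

14 cm

The latitude changed by +0.0000012° and the longitude by +0.0000027°.
N–S: 0.0000012° × 111320 m/° = 0.133584 m.
East–west at this latitude: 0.0000027° × 111320 × cos 80.9769° ≈ 0.0000027 × 17458.6 = 0.0471381 m.
Combined displacement = (0.133584² + 0.0471381²)^½ ≈ 0.141657 m.
That is 0.141657 m = 14.166 cm.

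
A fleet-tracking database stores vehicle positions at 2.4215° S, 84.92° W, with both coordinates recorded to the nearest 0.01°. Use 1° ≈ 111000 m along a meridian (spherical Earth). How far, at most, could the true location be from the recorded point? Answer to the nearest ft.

2574 ft

Rounding to 2 decimal places leaves each coordinate within ±0.005° of the true value.
Latitude error → 0.005 × 111000 = 555 m along the meridian.
East–west component at 2.4215°: 0.005° × 111000 × cos 2.4215° ≈ 0.005 × 110901 ≈ 554.504 m.
Worst case both components are at the extreme and orthogonal: √(555² + 554.504²) ≈ 784.538 m.
Converting: 784.538 m × 3.2808 ft/m ≈ 2573.9 ft.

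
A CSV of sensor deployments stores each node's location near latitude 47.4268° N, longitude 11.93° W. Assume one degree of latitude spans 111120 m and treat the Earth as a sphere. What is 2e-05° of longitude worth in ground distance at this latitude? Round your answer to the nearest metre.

At 47.4268° a degree of longitude is 111120 × cos 47.4268° ≈ 75176.2 m, so 2e-05° corresponds to 1.50352 m.

2 metres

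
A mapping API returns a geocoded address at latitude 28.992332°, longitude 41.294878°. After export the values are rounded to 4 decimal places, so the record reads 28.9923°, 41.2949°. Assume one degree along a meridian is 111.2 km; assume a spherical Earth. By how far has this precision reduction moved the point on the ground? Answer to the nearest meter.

4 meters

Δlat = 28.992332 − 28.9923 = +0.000032°; Δlon = 41.294878 − 41.2949 = -0.000022°.
N–S: 0.000032° × 111200 m/° = 3.5584 m.
East–west at this latitude: -0.000022° × 111200 × cos 28.9923° ≈ -0.000022 × 97265 = -2.13983 m.
Combined displacement = (3.5584² + 2.13983²)^½ ≈ 4.15224 m.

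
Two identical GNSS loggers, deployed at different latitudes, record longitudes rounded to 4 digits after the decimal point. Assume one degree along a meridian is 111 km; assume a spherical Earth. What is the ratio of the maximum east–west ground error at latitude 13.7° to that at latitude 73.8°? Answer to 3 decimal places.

3.482

Rounding to 4 decimal places leaves the longitude within ±5e-05° of the true value.
At 13.7°: 5e-05° × 111000 × cos 13.7° = 5e-05 × 111000 × 0.9715 ≈ 5.3921 m.
At 73.8°: 5e-05° × 111000 × cos 73.8° = 5e-05 × 111000 × 0.2790 ≈ 1.5484 m.
The ratio reduces to cos 13.7° / cos 73.8° = 0.9715/0.2790 ≈ 3.4824.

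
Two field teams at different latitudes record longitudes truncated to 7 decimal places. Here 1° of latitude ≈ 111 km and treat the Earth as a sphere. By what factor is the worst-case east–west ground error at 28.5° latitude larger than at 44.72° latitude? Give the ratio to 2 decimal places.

Truncating at 7 decimal places can drop up to a full unit in the last place, so the longitude may be off by as much as 1e-07°.
At 28.5°: 1e-07° × 111000 × cos 28.5° = 1e-07 × 111000 × 0.8788 ≈ 0.0097549 m.
Error at 44.72° = 1e-07° × 111000 × cos 44.72° ≈ 0.0111 × 0.7106 = 0.0078871 m.
The ratio reduces to cos 28.5° / cos 44.72° = 0.8788/0.7106 ≈ 1.2368.

1.24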